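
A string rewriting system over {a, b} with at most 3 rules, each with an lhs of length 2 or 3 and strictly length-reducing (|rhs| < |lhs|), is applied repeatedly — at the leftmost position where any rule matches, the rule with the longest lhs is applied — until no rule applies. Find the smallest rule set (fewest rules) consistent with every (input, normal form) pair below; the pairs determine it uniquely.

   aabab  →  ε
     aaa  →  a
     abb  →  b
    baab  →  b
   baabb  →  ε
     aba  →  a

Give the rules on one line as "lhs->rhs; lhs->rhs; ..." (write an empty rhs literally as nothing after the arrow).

  | aabab => abab => ab => ε
  | aaa => aa => a
  | abb => b
  | baab => bab => b

aa->a; ab->; bb->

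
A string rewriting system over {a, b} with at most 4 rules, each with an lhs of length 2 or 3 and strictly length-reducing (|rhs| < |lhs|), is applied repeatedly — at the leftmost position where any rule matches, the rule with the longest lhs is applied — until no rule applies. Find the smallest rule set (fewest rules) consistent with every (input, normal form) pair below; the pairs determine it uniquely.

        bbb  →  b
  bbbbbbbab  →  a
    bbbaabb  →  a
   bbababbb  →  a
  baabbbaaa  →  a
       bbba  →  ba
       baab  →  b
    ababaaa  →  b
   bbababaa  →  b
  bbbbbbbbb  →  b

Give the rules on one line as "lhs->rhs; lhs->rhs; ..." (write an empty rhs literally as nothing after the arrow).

aa->b; aaa->aa; ab->b; bb->a

  | bbb => ab => b
  | bbbbbbbab => abbbbbab => bbbbbab => abbbab => bbbab => abab => bab => bb => a
  | bbbaabb => abaabb => baabb => bbbb => abb => bb => a
  | bbababbb => aababbb => bbabbb => aabbb => bbbb => abb => bb => a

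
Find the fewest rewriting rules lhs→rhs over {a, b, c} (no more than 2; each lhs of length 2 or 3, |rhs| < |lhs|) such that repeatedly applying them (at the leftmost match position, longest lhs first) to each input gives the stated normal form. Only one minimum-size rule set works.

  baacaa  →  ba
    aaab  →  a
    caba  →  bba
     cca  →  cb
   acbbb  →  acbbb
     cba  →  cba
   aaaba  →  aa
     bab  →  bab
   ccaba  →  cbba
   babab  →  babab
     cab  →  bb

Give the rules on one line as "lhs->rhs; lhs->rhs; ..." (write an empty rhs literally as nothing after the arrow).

aab->; ca->b

  | baacaa => baaba => ba
  | aaab => a
  | caba => bba
  | cca => cb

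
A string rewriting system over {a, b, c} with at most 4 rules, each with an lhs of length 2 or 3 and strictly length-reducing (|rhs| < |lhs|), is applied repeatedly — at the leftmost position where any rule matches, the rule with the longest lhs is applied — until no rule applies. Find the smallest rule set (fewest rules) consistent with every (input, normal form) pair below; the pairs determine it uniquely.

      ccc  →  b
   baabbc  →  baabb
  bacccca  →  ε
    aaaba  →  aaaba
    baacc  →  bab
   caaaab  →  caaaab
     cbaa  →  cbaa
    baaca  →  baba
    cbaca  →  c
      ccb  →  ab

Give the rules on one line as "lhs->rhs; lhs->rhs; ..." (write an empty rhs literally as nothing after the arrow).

ac->b; bba->; bc->b; cc->a

  | ccc => ac => b
  | baabbc => baabb
  | bacccca => bbccca => bbcca => bbca => bba => ε
  | aaaba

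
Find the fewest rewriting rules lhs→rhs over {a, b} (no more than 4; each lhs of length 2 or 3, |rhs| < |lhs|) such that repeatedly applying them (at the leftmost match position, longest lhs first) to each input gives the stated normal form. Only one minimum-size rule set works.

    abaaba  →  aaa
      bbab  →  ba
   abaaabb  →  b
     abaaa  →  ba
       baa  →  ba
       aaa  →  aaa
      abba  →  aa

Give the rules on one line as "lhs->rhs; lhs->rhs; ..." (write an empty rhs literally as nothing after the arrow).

  | abaaba => baaba => baba => aaa
  | bbab => baa => ba
  | abaaabb => baaabb => baabb => babb => aab => ab => b
  | abaaa => baaa => baa => ba

ab->b; abb->a; baa->ba; bab->aa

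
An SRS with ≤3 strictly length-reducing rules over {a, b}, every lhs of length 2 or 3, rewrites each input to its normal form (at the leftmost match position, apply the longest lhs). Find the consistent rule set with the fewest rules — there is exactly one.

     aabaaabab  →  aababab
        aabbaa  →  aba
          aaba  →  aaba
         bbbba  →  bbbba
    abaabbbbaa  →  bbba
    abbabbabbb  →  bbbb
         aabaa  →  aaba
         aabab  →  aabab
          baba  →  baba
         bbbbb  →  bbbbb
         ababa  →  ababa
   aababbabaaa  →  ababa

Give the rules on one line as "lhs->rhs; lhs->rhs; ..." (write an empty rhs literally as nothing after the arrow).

  | aabaaabab => aabaabab => aababab
  | aabbaa => abaa => aba
  | aaba
  | bbbba

abb->b; baa->ba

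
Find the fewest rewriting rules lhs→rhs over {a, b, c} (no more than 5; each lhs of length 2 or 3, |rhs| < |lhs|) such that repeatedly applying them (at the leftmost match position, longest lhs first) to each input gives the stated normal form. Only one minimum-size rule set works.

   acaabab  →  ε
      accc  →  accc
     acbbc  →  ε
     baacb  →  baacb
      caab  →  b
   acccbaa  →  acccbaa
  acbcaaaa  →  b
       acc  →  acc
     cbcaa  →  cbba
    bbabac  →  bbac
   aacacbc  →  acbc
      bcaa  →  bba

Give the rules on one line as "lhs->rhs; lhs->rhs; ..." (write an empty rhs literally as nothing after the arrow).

  | acaabab => ababab => abab => ab => ε
  | accc
  | acbbc => aca => ab => ε
  | baacb

aaa->cb; ab->; bbc->a; ca->b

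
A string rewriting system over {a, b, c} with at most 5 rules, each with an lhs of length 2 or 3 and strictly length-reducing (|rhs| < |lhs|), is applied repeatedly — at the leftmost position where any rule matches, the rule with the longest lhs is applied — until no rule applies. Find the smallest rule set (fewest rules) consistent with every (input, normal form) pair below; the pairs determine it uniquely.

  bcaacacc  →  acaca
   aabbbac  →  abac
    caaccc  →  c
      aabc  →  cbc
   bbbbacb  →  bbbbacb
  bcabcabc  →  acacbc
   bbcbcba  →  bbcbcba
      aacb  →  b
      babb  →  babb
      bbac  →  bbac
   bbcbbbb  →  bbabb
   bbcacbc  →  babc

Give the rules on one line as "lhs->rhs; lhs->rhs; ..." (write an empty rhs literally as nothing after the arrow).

aa->c; bca->ac; cbb->a; cc->

  | bcaacacc => acacacc => acaca
  | aabbbac => cbbbac => abac
  | caaccc => ccccc => ccc => c
  | aabc => cbc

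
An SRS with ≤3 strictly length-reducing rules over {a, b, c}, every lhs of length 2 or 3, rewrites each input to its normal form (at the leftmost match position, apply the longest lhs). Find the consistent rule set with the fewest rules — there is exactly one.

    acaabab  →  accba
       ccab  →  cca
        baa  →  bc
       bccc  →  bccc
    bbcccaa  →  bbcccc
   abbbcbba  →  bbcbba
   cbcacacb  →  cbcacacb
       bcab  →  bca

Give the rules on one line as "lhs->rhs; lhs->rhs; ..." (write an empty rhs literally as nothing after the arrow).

aa->c; ab->a; abb->b

  | acaabab => accbab => accba
  | ccab => cca
  | baa => bc
  | bccc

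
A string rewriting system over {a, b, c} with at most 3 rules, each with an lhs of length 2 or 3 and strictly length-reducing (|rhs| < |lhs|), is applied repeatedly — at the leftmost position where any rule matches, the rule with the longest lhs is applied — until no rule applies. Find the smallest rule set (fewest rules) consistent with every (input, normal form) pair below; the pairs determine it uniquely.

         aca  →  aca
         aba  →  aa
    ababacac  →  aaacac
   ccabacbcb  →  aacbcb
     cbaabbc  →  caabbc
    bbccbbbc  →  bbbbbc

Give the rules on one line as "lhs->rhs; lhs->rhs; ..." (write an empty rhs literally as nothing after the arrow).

ba->a; cc->

  | aca
  | aba => aa
  | ababacac => aabacac => aaacac
  | ccabacbcb => abacbcb => aacbcb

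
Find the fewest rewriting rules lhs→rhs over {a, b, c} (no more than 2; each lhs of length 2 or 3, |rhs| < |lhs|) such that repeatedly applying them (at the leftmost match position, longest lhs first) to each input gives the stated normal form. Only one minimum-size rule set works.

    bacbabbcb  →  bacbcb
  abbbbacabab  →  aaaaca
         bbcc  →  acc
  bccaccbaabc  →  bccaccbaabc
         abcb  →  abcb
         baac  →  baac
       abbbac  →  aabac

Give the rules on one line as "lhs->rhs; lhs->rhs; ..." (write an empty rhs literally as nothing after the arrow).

  | bacbabbcb => bacbcb
  | abbbbacabab => aabbacabab => aaaacabab => aaaaca
  | bbcc => acc
  | bccaccbaabc

bab->; bb->a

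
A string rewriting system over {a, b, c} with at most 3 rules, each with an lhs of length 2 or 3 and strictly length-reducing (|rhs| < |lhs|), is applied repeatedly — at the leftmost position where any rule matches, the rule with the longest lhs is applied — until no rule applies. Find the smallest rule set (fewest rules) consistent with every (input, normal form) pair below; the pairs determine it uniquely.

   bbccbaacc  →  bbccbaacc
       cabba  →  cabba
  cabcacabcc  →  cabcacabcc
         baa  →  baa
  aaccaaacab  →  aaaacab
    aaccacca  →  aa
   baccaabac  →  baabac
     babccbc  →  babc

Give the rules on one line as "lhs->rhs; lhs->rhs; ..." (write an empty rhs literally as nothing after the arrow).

  | bbccbaacc
  | cabba
  | cabcacabcc
  | baa

cbc->; cca->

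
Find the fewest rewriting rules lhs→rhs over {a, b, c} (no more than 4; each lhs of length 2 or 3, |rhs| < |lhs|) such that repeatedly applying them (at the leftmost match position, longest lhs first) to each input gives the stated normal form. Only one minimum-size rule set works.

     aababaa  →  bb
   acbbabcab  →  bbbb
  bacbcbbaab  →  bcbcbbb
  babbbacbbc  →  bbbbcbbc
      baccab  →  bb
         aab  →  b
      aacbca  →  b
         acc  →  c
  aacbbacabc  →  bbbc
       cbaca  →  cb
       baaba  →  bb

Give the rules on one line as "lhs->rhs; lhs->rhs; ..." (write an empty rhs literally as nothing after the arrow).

ab->b; ac->; ba->b; ca->a

  | aababaa => ababaa => babaa => bbaa => bba => bb
  | acbbabcab => bbabcab => bbbcab => bbbab => bbbb
  | bacbcbbaab => bcbcbbaab => bcbcbbab => bcbcbbb
  | babbbacbbc => bbbbacbbc => bbbbcbbc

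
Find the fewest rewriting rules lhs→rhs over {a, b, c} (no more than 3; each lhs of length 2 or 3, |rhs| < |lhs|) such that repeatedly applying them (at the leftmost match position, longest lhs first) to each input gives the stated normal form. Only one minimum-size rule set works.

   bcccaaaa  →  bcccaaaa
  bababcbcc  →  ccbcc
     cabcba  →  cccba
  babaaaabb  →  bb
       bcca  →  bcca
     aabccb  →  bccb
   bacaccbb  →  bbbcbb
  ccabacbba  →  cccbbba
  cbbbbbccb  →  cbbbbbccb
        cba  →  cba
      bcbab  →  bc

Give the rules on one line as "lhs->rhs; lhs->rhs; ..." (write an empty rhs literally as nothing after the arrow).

  | bcccaaaa
  | bababcbcc => abcbcc => ccbcc
  | cabcba => cccba
  | babaaaabb => aaaabb => aaacb => aabb => acb => bb

ab->c; ac->b; bab->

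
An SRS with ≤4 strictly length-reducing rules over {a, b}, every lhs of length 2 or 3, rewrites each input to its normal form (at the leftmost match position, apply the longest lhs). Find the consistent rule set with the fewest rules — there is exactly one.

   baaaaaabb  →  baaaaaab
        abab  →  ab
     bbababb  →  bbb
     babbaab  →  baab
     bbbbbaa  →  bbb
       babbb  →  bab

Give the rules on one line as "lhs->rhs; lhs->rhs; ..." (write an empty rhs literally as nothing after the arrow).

aba->a; abb->ab; bba->b

  | baaaaaabb => baaaaaab
  | abab => ab
  | bbababb => bbabb => bbb
  | babbaab => babaab => baab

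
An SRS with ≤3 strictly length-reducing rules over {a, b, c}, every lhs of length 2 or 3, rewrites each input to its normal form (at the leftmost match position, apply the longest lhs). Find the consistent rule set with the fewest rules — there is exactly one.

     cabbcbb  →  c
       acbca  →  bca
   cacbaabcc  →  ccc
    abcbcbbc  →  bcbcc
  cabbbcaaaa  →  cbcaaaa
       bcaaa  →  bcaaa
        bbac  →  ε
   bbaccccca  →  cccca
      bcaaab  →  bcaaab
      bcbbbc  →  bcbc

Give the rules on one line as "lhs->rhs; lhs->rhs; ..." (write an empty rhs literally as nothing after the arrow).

abc->bc; ac->; bb->

  | cabbcbb => cacbb => cbb => c
  | acbca => bca
  | cacbaabcc => cbaabcc => cbabcc => cbbcc => ccc
  | abcbcbbc => bcbcbbc => bcbcc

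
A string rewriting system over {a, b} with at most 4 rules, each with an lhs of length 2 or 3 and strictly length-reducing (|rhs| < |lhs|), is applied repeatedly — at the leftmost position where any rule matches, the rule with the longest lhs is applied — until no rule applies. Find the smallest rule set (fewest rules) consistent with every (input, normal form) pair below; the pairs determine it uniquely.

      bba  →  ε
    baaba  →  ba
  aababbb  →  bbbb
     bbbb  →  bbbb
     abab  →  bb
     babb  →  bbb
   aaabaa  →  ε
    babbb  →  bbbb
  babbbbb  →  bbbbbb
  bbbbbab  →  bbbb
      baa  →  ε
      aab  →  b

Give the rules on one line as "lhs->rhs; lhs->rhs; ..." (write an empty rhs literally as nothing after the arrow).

ab->b; baa->; bba->

  | bba => ε
  | baaba => ba
  | aababbb => ababbb => babbb => bbbb
  | bbbb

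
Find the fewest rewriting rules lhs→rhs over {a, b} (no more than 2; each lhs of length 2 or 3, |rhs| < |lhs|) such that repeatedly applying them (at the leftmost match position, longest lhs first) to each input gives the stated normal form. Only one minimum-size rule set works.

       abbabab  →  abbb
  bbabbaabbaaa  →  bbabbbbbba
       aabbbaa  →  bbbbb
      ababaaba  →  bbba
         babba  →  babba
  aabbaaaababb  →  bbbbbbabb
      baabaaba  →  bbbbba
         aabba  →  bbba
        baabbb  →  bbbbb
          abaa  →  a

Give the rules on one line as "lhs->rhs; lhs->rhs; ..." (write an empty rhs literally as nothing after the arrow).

  | abbabab => abbb
  | bbabbaabbaaa => bbabbbbbaaa => bbabbbbbba
  | aabbbaa => bbbbaa => bbbbb
  | ababaaba => baaba => bbba

aa->b; aba->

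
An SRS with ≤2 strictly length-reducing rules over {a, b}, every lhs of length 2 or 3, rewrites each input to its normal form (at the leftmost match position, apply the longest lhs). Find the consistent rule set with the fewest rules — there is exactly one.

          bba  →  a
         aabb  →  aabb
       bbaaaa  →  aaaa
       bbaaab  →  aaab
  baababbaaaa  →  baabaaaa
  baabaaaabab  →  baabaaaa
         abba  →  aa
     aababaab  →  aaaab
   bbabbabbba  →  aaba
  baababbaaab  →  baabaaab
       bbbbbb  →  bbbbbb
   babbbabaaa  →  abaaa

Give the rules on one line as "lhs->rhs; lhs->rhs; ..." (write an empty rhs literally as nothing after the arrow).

bab->; bba->a

  | bba => a
  | aabb
  | bbaaaa => aaaa
  | bbaaab => aaab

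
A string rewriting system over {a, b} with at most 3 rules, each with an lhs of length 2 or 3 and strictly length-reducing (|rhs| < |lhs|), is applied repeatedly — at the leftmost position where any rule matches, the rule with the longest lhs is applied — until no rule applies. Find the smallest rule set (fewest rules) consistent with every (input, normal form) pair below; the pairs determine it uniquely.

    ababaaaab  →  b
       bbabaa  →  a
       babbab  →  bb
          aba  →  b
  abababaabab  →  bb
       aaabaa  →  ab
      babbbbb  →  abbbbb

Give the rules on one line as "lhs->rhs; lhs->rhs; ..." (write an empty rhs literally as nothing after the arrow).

  | ababaaaab => bbaaaab => baab => b
  | bbabaa => babaa => abaa => ba => a
  | babbab => abbab => abab => bb
  | aba => b

aba->b; ba->a; baa->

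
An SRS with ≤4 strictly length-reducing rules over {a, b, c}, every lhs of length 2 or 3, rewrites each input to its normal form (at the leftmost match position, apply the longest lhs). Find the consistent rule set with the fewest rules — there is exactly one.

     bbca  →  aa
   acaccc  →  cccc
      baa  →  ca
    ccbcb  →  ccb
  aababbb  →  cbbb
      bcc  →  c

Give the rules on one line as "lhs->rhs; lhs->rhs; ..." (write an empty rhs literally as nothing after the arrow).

  | bbca => aa
  | acaccc => caccc => cccc
  | baa => ca
  | ccbcb => ccb

ac->c; ba->c; bbc->a; bc->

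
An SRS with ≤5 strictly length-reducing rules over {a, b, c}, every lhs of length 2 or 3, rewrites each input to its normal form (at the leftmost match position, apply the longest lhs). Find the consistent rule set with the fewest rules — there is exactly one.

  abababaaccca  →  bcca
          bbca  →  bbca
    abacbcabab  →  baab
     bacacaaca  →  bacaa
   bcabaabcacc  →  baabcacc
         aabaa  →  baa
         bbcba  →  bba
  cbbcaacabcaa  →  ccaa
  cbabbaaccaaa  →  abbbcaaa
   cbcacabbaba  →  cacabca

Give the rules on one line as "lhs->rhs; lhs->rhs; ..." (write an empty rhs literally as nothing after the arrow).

aac->b; aba->ba; bab->c; cb->

  | abababaaccca => bababaaccca => cabaaccca => cbaaccca => aaccca => bcca
  | bbca
  | abacbcabab => bacbcabab => bacabab => bacbab => baab
  | bacacaaca => bacacba => bacaa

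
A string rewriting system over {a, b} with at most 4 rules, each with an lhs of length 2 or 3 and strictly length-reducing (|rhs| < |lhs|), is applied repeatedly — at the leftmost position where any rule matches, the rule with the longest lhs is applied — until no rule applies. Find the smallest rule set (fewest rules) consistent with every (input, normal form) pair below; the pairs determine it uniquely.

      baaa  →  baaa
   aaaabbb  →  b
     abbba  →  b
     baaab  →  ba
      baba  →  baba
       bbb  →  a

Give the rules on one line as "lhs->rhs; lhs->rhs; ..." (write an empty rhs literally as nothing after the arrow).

  | baaa
  | aaaabbb => aabb => b
  | abbba => bba => b
  | baaab => ba

aab->; abb->b; bba->b; bbb->a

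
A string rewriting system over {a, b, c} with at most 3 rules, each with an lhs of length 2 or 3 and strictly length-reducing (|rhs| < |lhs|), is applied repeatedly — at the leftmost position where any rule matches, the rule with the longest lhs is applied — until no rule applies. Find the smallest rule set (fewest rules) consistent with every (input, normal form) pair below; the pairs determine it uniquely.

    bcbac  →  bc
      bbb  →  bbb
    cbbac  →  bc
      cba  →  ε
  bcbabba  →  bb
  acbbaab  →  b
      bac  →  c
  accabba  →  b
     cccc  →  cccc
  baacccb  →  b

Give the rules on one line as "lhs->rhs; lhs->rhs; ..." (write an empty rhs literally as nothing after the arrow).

ab->b; ba->; cb->b

  | bcbac => bbac => bc
  | bbb
  | cbbac => bbac => bc
  | cba => ba => ε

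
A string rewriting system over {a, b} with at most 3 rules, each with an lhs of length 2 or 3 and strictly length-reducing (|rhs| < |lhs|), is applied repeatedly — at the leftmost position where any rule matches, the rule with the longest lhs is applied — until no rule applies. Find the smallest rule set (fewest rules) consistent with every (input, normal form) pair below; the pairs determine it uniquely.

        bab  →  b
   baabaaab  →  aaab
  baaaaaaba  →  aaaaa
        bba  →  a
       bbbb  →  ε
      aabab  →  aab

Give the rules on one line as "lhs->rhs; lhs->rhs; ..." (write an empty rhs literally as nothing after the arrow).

  | bab => b
  | baabaaab => abaaab => aaab
  | baaaaaaba => aaaaaba => aaaaa
  | bba => a

ba->; bb->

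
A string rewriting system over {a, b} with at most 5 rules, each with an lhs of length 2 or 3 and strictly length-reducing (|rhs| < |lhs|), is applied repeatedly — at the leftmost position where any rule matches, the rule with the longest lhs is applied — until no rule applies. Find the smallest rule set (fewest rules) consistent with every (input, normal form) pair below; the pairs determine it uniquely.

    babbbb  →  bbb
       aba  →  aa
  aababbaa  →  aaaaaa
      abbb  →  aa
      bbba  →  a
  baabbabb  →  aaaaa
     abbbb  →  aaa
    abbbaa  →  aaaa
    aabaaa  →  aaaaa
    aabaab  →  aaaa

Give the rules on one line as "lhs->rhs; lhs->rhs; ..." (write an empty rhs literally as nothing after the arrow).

  | babbbb => bbb
  | aba => aa
  | aababbaa => aaabbaa => aaaaaa
  | abbb => aab => aa

ab->a; abb->aa; ba->a; bab->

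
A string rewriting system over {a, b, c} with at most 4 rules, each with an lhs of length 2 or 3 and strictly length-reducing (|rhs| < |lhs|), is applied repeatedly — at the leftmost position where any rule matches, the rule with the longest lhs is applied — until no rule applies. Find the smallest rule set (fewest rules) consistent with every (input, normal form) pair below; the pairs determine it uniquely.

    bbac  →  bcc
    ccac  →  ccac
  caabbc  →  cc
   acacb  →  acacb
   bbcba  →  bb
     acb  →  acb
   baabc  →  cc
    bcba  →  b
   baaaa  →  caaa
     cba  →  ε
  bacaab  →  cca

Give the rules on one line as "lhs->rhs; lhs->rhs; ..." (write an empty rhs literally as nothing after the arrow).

  | bbac => bcc
  | ccac
  | caabbc => cabc => cc
  | acacb

ab->; ba->c; cba->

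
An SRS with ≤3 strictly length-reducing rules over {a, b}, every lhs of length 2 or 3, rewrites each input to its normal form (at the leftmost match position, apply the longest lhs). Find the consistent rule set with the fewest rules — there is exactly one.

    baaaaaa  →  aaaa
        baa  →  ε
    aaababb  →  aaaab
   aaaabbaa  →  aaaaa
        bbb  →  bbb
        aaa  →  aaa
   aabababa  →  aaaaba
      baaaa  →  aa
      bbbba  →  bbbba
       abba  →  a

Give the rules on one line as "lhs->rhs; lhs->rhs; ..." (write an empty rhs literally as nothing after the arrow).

abb->; baa->; bab->a

  | baaaaaa => aaaa
  | baa => ε
  | aaababb => aaaab
  | aaaabbaa => aaaaa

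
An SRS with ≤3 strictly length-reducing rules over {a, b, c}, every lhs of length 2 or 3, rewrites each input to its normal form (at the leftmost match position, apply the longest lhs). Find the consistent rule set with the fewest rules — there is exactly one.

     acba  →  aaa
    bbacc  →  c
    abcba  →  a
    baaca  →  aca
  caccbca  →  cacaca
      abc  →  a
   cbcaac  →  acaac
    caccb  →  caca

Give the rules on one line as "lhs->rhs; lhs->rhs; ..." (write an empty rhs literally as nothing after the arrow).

ba->; bc->; cb->a

  | acba => aaa
  | bbacc => bcc => c
  | abcba => aba => a
  | baaca => aca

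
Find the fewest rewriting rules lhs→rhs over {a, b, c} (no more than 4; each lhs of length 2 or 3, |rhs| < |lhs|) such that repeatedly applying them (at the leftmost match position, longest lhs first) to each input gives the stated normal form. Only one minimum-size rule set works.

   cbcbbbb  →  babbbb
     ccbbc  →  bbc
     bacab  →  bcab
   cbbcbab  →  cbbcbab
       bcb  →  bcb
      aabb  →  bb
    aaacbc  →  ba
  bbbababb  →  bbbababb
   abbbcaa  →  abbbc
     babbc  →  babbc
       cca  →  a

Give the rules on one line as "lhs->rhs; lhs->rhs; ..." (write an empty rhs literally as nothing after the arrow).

aa->; ac->c; cbc->ba; cc->

  | cbcbbbb => babbbb
  | ccbbc => bbc
  | bacab => bcab
  | cbbcbab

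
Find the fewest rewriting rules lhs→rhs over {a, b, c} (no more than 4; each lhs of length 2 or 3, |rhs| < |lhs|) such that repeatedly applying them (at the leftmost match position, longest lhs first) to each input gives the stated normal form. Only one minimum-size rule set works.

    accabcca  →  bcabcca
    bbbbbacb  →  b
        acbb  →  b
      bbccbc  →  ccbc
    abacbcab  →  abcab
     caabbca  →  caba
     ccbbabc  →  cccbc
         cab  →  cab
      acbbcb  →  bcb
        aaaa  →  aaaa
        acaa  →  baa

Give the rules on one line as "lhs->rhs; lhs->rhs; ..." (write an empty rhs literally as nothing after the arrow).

ac->b; bb->; bba->c

  | accabcca => bcabcca
  | bbbbbacb => bbbacb => bacb => bbb => b
  | acbb => bbb => b
  | bbccbc => ccbc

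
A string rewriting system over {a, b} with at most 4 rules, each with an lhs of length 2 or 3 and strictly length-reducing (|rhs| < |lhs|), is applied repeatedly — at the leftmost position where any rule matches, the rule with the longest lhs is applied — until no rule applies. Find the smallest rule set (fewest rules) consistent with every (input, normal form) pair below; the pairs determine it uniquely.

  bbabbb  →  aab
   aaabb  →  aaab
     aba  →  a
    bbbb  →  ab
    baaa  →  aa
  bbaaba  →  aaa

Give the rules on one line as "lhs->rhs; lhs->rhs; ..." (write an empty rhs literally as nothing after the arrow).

abb->ab; ba->; bb->a

  | bbabbb => aabbb => aabb => aab
  | aaabb => aaab
  | aba => a
  | bbbb => abb => ab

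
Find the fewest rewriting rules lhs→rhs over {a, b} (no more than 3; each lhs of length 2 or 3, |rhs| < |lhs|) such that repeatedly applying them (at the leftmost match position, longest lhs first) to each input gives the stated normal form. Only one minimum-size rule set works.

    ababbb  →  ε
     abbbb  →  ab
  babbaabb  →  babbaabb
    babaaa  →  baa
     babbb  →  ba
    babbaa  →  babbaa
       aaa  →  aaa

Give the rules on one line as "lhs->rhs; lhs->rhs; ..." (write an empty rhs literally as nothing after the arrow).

  | ababbb => bbb => ε
  | abbbb => ab
  | babbaabb
  | babaaa => baa

aba->; bbb->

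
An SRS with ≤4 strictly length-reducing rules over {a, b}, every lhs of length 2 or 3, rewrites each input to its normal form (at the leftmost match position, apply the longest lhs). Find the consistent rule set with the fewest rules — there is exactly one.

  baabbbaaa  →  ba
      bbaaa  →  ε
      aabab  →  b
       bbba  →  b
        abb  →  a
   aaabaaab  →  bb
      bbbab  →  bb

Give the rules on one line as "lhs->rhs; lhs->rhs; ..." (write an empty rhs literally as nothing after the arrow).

  | baabbbaaa => bbbbbaaa => bbbaa => ba
  | bbaaa => aa => ε
  | aabab => bbab => b
  | bbba => b

aa->; aab->bb; ab->a; bba->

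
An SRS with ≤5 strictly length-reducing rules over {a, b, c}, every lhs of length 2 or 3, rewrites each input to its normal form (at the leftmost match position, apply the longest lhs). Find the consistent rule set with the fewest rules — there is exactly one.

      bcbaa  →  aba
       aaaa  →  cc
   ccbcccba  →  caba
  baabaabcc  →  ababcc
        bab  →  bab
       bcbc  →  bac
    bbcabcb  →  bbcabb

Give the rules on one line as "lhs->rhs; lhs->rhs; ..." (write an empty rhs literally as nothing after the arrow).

  | bcbaa => bbaa => aba
  | aaaa => caa => cc
  | ccbcccba => cacccba => caccba => cacba => caba
  | baabaabcc => bcbaabcc => bbaabcc => ababcc

aa->c; bba->ab; cb->b; cbc->ac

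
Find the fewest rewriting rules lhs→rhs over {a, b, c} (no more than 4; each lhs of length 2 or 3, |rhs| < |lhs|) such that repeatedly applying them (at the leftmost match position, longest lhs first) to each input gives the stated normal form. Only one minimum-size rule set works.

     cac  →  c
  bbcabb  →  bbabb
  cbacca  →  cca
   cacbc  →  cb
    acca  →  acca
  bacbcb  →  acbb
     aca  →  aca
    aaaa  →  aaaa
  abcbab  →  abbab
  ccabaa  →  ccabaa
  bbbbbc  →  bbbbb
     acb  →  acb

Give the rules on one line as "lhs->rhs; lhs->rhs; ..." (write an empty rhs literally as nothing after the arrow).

bac->ac; bc->b; cac->c

  | cac => c
  | bbcabb => bbabb
  | cbacca => cacca => cca
  | cacbc => cbc => cb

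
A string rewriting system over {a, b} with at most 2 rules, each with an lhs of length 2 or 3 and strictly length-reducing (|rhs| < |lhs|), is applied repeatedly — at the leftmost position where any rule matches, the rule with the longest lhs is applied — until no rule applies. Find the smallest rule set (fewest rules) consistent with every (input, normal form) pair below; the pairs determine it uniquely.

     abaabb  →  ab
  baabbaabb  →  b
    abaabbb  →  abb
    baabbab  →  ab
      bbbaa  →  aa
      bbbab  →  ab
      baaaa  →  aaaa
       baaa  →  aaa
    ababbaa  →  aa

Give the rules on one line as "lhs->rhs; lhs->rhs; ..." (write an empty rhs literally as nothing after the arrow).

  | abaabb => aaabb => ab
  | baabbaabb => aabbaabb => baabb => aabb => b
  | abaabbb => aaabbb => abb
  | baabbab => aabbab => bab => ab

aab->; ba->a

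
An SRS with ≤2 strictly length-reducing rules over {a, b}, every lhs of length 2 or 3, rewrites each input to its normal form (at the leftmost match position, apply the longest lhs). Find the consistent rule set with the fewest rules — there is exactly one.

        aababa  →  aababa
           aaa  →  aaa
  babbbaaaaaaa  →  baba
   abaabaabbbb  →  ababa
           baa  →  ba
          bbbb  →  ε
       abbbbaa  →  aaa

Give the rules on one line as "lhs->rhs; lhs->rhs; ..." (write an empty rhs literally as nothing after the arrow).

  | aababa
  | aaa
  | babbbaaaaaaa => babaaaaaaa => babaaaaaa => babaaaaa => babaaaa => babaaa => babaa => baba
  | abaabaabbbb => ababaabbbb => abababbbb => abababb => ababa

baa->ba; bb->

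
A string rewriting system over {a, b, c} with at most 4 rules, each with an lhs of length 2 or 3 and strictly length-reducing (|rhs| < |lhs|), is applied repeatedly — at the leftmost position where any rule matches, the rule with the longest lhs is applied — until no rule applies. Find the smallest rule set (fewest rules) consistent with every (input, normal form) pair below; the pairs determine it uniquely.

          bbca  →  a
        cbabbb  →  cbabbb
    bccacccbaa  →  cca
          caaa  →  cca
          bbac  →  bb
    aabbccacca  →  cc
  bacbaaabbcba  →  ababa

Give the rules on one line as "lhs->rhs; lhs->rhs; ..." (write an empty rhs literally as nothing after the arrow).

  | bbca => baa => bc => a
  | cbabbb
  | bccacccbaa => acacccbaa => acccbaa => ccbaa => ccbc => cca
  | caaa => cca

aa->c; ac->; bc->a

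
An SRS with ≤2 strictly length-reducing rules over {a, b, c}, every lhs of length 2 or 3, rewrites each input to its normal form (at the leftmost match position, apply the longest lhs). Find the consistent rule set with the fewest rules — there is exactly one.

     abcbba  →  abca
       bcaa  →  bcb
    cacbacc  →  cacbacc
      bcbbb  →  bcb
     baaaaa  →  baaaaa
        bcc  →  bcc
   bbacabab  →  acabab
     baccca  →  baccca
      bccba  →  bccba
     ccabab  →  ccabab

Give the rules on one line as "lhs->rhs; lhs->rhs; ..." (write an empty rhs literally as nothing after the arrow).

bb->; caa->cb

  | abcbba => abca
  | bcaa => bcb
  | cacbacc
  | bcbbb => bcb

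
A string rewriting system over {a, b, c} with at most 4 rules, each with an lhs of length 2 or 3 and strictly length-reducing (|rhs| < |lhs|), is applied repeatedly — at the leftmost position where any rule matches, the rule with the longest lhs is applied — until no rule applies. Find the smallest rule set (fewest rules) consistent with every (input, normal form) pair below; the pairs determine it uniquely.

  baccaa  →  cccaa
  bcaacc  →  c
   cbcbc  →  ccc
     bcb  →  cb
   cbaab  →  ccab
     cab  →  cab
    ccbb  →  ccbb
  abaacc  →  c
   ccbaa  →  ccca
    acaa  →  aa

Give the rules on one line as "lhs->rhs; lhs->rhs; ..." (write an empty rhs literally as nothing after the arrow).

ac->; ba->c; bc->c

  | baccaa => cccaa
  | bcaacc => caacc => cac => c
  | cbcbc => ccbc => ccc
  | bcb => cb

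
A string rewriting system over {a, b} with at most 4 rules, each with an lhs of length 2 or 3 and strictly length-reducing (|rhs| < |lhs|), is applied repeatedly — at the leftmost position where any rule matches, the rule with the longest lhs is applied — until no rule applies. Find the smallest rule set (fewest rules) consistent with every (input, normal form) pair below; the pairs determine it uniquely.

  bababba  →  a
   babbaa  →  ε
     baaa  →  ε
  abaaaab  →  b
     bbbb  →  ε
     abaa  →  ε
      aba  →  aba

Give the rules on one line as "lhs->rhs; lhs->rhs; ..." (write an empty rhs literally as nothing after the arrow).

  | bababba => babaa => baa => a
  | babbaa => baaa => aa => ε
  | baaa => aa => ε
  | abaaaab => aaaab => aab => b

aa->; baa->a; bb->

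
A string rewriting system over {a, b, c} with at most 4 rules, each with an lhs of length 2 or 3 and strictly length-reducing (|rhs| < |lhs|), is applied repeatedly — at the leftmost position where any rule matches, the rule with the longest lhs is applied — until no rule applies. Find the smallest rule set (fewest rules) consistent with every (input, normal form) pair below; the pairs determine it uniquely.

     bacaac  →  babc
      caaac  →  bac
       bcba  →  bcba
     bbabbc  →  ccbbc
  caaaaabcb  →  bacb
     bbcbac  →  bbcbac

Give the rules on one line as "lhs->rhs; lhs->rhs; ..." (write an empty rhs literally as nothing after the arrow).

  | bacaac => babc
  | caaac => bac
  | bcba
  | bbabbc => ccbbc

aab->; bba->cc; caa->b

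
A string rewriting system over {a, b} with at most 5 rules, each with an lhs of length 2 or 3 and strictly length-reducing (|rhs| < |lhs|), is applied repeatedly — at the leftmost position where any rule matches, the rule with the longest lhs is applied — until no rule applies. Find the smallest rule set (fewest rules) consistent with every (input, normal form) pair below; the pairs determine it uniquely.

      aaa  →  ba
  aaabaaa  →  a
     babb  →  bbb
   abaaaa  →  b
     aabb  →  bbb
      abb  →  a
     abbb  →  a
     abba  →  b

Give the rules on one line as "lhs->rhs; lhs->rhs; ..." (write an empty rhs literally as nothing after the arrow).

  | aaa => ba
  | aaabaaa => babaaa => bbaaa => baa => a
  | babb => bbb
  | abaaaa => aaaaa => baaa => aa => b

aa->b; ab->a; baa->a; bab->bb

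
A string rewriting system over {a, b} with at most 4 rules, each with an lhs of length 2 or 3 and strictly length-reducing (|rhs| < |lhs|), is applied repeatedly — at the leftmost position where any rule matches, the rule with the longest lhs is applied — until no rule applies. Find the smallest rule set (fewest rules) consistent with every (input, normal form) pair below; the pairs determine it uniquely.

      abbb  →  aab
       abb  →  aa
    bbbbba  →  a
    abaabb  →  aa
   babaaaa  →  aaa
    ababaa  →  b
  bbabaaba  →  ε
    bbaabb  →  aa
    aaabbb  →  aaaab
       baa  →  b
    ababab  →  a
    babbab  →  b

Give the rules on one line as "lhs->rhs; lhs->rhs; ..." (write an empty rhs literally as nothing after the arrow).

  | abbb => aab
  | abb => aa
  | bbbbba => abbba => aaba => a
  | abaabb => abb => aa

aba->; ba->b; bb->a; bba->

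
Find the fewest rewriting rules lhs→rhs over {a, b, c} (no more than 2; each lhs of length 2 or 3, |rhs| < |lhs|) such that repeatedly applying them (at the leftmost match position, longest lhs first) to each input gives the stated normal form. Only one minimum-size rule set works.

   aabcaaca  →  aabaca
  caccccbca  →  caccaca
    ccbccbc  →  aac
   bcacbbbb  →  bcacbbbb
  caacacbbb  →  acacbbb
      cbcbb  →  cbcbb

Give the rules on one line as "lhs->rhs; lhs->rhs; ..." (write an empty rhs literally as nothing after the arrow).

caa->a; ccb->a

  | aabcaaca => aabaca
  | caccccbca => caccaca
  | ccbccbc => accbc => aac
  | bcacbbbb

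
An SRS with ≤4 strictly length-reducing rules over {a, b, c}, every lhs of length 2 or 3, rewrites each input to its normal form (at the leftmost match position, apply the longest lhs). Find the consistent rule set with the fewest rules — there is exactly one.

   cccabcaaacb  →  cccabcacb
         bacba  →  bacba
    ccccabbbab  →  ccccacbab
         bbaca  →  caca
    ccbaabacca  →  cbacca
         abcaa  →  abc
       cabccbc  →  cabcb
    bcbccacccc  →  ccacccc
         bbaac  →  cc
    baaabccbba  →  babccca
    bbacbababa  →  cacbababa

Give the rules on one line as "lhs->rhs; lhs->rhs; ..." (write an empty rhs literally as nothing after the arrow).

aa->; aab->c; bb->c; cbc->b

  | cccabcaaacb => cccabcacb
  | bacba
  | ccccabbbab => ccccacbab
  | bbaca => caca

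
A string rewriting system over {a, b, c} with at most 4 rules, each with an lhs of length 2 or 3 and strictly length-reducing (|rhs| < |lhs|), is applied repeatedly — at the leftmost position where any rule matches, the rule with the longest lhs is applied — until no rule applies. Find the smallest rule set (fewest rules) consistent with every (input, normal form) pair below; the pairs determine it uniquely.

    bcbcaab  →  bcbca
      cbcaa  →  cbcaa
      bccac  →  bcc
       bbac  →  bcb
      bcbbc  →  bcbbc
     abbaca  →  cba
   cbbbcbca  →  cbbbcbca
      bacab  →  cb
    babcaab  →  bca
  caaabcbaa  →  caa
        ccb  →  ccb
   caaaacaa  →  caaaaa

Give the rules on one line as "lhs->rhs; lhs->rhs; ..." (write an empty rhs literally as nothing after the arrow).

  | bcbcaab => bcbca
  | cbcaa
  | bccac => bcc
  | bbac => bcb

ab->; ac->; bac->cb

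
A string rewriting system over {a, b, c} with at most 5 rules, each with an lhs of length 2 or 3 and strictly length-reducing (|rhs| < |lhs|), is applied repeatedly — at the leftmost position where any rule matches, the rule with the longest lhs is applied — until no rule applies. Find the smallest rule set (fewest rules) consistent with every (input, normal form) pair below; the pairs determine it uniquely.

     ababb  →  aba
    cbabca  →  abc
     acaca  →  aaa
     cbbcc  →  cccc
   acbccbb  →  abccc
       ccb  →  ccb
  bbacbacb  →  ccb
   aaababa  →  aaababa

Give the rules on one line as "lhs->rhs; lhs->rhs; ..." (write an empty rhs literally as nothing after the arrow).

ac->a; bb->c; ca->c; cba->a

  | ababb => abac => aba
  | cbabca => abca => abc
  | acaca => aaca => aaa
  | cbbcc => cccc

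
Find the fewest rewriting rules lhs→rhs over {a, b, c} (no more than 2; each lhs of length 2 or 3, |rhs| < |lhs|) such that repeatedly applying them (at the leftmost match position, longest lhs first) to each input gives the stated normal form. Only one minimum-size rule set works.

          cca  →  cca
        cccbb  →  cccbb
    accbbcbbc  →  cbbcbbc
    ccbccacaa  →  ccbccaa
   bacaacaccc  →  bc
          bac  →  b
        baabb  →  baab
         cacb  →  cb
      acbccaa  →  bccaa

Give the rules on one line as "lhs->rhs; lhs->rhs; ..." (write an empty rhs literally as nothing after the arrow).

abb->ab; ac->

  | cca
  | cccbb
  | accbbcbbc => cbbcbbc
  | ccbccacaa => ccbccaa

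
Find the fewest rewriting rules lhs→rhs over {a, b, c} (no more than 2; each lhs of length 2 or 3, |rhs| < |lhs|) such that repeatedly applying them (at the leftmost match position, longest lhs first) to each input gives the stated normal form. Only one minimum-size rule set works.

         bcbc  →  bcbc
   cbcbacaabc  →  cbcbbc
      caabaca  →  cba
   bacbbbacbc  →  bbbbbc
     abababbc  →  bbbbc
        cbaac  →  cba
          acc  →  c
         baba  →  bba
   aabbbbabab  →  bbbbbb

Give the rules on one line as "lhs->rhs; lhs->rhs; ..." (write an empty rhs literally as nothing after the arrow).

ab->b; ac->

  | bcbc
  | cbcbacaabc => cbcbaabc => cbcbabc => cbcbbc
  | caabaca => cabaca => cbaca => cba
  | bacbbbacbc => bbbbacbc => bbbbbc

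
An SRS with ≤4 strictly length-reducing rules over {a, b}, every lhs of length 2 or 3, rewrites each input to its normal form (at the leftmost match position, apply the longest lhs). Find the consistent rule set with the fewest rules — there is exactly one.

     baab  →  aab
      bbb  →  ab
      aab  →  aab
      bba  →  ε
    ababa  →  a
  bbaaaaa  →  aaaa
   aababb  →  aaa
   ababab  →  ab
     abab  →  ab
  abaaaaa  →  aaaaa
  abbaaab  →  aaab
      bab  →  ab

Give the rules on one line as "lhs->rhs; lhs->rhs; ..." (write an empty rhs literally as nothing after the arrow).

aba->a; ba->a; bb->a; bba->

  | baab => aab
  | bbb => ab
  | aab
  | bba => ε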